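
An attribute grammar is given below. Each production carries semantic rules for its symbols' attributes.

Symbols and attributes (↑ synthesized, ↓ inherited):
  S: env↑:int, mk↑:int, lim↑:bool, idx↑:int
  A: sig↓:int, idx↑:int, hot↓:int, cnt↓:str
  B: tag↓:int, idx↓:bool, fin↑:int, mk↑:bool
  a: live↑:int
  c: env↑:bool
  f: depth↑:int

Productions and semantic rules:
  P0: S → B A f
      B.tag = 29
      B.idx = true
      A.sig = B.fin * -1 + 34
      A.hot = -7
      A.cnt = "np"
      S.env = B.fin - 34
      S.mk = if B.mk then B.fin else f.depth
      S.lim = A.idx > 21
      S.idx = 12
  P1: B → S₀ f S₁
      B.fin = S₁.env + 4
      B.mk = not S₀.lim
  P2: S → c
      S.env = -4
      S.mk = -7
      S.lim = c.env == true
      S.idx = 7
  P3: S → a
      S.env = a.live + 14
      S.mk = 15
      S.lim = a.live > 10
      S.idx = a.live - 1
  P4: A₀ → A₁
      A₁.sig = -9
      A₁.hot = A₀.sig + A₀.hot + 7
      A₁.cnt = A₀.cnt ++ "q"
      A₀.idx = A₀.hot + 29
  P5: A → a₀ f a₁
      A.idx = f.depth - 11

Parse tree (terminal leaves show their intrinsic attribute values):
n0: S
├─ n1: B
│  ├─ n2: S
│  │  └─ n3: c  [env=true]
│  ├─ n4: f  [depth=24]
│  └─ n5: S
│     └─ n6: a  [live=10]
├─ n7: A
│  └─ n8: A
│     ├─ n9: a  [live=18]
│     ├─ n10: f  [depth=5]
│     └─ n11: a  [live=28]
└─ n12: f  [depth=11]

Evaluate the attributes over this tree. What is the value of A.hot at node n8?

1. n1.tag = 29  [29]
2. n1.idx = true  [true]
3. n3.env = true  [terminal]
4. n2.env = -4  [-4]
5. n2.mk = -7  [-7]
6. n2.lim = true  [c.env == true]
7. n2.idx = 7  [7]
8. n4.depth = 24  [terminal]
9. n6.live = 10  [terminal]
10. n5.env = 24  [a.live + 14]
11. n5.mk = 15  [15]
12. n5.lim = false  [a.live > 10]
13. n5.idx = 9  [a.live - 1]
14. n1.fin = 28  [S₁.env + 4]
15. n1.mk = false  [not S₀.lim]
16. n7.sig = 6  [B.fin * -1 + 34]
17. n7.hot = -7  [-7]
18. n7.cnt = "np"  ["np"]
19. n8.sig = -9  [-9]
20. n8.hot = 6  [A₀.sig + A₀.hot + 7]
21. n8.cnt = "npq"  [A₀.cnt ++ "q"]
22. n9.live = 18  [terminal]
23. n10.depth = 5  [terminal]
24. n11.live = 28  [terminal]
25. n8.idx = -6  [f.depth - 11]
26. n7.idx = 22  [A₀.hot + 29]
27. n12.depth = 11  [terminal]
28. n0.env = -6  [B.fin - 34]
29. n0.mk = 11  [if B.mk then B.fin else f.depth]
30. n0.lim = true  [A.idx > 21]
31. n0.idx = 12  [12]

6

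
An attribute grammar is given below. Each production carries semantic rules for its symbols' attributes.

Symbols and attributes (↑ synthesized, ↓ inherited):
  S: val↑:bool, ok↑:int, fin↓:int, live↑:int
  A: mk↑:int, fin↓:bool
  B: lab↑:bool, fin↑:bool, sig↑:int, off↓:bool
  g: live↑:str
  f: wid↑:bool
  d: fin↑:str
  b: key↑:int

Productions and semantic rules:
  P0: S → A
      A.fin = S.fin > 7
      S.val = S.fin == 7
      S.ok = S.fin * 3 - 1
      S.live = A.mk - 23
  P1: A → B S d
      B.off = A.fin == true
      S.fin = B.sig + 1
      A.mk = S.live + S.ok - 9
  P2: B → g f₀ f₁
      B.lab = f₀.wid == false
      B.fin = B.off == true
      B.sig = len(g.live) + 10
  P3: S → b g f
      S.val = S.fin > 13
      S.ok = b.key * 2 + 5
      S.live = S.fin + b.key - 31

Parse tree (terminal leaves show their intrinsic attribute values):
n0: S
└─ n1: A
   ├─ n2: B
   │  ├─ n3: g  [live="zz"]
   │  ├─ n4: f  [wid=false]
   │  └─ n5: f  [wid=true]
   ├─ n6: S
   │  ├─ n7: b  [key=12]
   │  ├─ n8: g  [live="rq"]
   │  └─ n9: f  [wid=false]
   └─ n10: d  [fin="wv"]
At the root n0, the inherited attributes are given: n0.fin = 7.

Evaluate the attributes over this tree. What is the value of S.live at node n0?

1. n0.fin = 7  [given at root]
2. n1.fin = false  [S.fin > 7]
3. n2.off = false  [A.fin == true]
4. n3.live = "zz"  [terminal]
5. n4.wid = false  [terminal]
6. n5.wid = true  [terminal]
7. n2.lab = true  [f₀.wid == false]
8. n2.fin = false  [B.off == true]
9. n2.sig = 12  [len(g.live) + 10]
10. n6.fin = 13  [B.sig + 1]
11. n7.key = 12  [terminal]
12. n8.live = "rq"  [terminal]
13. n9.wid = false  [terminal]
14. n6.val = false  [S.fin > 13]
15. n6.ok = 29  [b.key * 2 + 5]
16. n6.live = -6  [S.fin + b.key - 31]
17. n10.fin = "wv"  [terminal]
18. n1.mk = 14  [S.live + S.ok - 9]
19. n0.val = true  [S.fin == 7]
20. n0.ok = 20  [S.fin * 3 - 1]
21. n0.live = -9  [A.mk - 23]

-9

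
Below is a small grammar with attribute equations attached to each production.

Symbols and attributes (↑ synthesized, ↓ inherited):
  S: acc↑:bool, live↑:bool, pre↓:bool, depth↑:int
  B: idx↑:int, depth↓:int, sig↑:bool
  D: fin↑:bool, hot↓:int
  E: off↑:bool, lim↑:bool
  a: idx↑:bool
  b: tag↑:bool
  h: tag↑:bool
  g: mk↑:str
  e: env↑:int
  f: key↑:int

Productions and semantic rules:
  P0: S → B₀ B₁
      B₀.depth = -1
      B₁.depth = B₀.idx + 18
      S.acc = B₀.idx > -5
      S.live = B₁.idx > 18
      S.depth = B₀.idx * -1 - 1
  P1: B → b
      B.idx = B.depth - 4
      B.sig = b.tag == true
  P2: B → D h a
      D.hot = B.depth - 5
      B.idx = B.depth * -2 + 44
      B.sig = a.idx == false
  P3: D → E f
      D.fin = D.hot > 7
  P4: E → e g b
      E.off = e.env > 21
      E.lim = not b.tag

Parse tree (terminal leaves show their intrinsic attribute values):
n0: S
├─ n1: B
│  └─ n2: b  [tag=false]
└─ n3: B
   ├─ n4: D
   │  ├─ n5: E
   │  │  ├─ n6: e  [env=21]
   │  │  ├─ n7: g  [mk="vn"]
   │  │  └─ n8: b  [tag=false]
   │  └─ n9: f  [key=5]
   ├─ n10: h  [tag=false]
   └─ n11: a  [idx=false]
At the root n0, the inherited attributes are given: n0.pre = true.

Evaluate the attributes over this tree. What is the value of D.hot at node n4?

1. n0.pre = true  [given at root]
2. n1.depth = -1  [-1]
3. n2.tag = false  [terminal]
4. n1.idx = -5  [B.depth - 4]
5. n1.sig = false  [b.tag == true]
6. n3.depth = 13  [B₀.idx + 18]
7. n4.hot = 8  [B.depth - 5]
8. n6.env = 21  [terminal]
9. n7.mk = "vn"  [terminal]
10. n8.tag = false  [terminal]
11. n5.off = false  [e.env > 21]
12. n5.lim = true  [not b.tag]
13. n9.key = 5  [terminal]
14. n4.fin = true  [D.hot > 7]
15. n10.tag = false  [terminal]
16. n11.idx = false  [terminal]
17. n3.idx = 18  [B.depth * -2 + 44]
18. n3.sig = true  [a.idx == false]
19. n0.acc = false  [B₀.idx > -5]
20. n0.live = false  [B₁.idx > 18]
21. n0.depth = 4  [B₀.idx * -1 - 1]

8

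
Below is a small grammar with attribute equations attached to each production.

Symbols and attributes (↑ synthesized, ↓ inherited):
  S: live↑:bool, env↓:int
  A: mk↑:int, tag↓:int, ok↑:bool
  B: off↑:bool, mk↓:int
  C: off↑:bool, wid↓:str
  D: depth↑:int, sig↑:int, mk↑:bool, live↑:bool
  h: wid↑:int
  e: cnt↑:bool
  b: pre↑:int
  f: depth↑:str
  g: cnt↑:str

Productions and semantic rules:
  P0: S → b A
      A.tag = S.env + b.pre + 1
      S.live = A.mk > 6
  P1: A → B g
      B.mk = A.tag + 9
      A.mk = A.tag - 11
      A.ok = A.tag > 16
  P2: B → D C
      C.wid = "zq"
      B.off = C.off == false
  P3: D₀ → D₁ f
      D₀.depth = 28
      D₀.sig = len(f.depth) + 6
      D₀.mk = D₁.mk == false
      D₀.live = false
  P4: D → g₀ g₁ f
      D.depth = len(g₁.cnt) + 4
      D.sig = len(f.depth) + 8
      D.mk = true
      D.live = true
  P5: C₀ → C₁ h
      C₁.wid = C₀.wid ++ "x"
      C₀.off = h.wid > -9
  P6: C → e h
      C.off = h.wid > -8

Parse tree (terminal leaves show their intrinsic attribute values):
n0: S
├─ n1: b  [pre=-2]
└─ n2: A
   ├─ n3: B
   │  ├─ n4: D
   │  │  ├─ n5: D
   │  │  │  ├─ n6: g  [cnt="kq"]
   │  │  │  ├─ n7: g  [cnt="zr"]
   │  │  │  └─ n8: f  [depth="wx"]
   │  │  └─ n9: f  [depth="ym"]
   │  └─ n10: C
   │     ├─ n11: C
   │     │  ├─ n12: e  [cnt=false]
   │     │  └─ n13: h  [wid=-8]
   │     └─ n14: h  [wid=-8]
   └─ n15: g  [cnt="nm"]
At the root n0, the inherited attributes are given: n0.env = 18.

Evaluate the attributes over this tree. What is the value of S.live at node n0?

1. n0.env = 18  [given at root]
2. n1.pre = -2  [terminal]
3. n2.tag = 17  [S.env + b.pre + 1]
4. n3.mk = 26  [A.tag + 9]
5. n6.cnt = "kq"  [terminal]
6. n7.cnt = "zr"  [terminal]
7. n8.depth = "wx"  [terminal]
8. n5.depth = 6  [len(g₁.cnt) + 4]
9. n5.sig = 10  [len(f.depth) + 8]
10. n5.mk = true  [true]
11. n5.live = true  [true]
12. n9.depth = "ym"  [terminal]
13. n4.depth = 28  [28]
14. n4.sig = 8  [len(f.depth) + 6]
15. n4.mk = false  [D₁.mk == false]
16. n4.live = false  [false]
17. n10.wid = "zq"  ["zq"]
18. n11.wid = "zqx"  [C₀.wid ++ "x"]
19. n12.cnt = false  [terminal]
20. n13.wid = -8  [terminal]
21. n11.off = false  [h.wid > -8]
22. n14.wid = -8  [terminal]
23. n10.off = true  [h.wid > -9]
24. n3.off = false  [C.off == false]
25. n15.cnt = "nm"  [terminal]
26. n2.mk = 6  [A.tag - 11]
27. n2.ok = true  [A.tag > 16]
28. n0.live = false  [A.mk > 6]

false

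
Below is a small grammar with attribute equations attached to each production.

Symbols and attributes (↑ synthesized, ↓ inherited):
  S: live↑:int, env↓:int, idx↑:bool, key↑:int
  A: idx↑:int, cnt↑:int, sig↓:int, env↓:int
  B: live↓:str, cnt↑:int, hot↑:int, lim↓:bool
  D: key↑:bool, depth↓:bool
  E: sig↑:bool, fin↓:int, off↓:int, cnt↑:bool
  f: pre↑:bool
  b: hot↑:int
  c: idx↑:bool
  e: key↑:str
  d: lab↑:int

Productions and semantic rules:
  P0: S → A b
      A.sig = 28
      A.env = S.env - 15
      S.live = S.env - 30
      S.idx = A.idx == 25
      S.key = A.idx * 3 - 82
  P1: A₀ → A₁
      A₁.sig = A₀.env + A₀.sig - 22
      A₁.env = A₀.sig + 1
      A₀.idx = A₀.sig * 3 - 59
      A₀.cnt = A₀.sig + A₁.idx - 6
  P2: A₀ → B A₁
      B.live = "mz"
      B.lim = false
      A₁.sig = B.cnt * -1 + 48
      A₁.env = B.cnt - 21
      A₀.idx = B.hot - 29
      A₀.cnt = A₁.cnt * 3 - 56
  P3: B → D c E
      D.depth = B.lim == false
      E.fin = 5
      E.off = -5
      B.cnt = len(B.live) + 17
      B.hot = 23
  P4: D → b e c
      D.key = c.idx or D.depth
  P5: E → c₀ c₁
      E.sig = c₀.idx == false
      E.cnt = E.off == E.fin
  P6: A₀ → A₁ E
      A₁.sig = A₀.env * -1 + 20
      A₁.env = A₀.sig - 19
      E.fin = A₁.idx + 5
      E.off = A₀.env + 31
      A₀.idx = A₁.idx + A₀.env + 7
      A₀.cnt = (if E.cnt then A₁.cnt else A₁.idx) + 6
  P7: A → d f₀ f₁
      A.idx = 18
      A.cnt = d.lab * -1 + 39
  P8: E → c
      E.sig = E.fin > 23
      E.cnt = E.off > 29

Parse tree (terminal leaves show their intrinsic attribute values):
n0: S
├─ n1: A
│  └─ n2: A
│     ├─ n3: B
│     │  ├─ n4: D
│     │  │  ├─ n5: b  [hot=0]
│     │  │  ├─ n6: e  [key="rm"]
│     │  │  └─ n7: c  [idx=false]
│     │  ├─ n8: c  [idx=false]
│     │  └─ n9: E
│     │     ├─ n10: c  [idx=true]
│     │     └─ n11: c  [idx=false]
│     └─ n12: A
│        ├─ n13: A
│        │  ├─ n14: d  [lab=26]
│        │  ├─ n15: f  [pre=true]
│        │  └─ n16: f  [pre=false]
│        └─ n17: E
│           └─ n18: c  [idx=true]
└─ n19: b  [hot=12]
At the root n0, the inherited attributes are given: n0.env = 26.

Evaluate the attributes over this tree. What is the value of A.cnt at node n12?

24

1. n0.env = 26  [given at root]
2. n1.sig = 28  [28]
3. n1.env = 11  [S.env - 15]
4. n2.sig = 17  [A₀.env + A₀.sig - 22]
5. n2.env = 29  [A₀.sig + 1]
6. n3.live = "mz"  ["mz"]
7. n3.lim = false  [false]
8. n4.depth = true  [B.lim == false]
9. n5.hot = 0  [terminal]
10. n6.key = "rm"  [terminal]
11. n7.idx = false  [terminal]
12. n4.key = true  [c.idx or D.depth]
13. n8.idx = false  [terminal]
14. n9.fin = 5  [5]
15. n9.off = -5  [-5]
16. n10.idx = true  [terminal]
17. n11.idx = false  [terminal]
18. n9.sig = false  [c₀.idx == false]
19. n9.cnt = false  [E.off == E.fin]
20. n3.cnt = 19  [len(B.live) + 17]
21. n3.hot = 23  [23]
22. n12.sig = 29  [B.cnt * -1 + 48]
23. n12.env = -2  [B.cnt - 21]
24. n13.sig = 22  [A₀.env * -1 + 20]
25. n13.env = 10  [A₀.sig - 19]
26. n14.lab = 26  [terminal]
27. n15.pre = true  [terminal]
28. n16.pre = false  [terminal]
29. n13.idx = 18  [18]
30. n13.cnt = 13  [d.lab * -1 + 39]
31. n17.fin = 23  [A₁.idx + 5]
32. n17.off = 29  [A₀.env + 31]
33. n18.idx = true  [terminal]
34. n17.sig = false  [E.fin > 23]
35. n17.cnt = false  [E.off > 29]
36. n12.idx = 23  [A₁.idx + A₀.env + 7]
37. n12.cnt = 24  [(if E.cnt then A₁.cnt else A₁.idx) + 6]
38. n2.idx = -6  [B.hot - 29]
39. n2.cnt = 16  [A₁.cnt * 3 - 56]
40. n1.idx = 25  [A₀.sig * 3 - 59]
41. n1.cnt = 16  [A₀.sig + A₁.idx - 6]
42. n19.hot = 12  [terminal]
43. n0.live = -4  [S.env - 30]
44. n0.idx = true  [A.idx == 25]
45. n0.key = -7  [A.idx * 3 - 82]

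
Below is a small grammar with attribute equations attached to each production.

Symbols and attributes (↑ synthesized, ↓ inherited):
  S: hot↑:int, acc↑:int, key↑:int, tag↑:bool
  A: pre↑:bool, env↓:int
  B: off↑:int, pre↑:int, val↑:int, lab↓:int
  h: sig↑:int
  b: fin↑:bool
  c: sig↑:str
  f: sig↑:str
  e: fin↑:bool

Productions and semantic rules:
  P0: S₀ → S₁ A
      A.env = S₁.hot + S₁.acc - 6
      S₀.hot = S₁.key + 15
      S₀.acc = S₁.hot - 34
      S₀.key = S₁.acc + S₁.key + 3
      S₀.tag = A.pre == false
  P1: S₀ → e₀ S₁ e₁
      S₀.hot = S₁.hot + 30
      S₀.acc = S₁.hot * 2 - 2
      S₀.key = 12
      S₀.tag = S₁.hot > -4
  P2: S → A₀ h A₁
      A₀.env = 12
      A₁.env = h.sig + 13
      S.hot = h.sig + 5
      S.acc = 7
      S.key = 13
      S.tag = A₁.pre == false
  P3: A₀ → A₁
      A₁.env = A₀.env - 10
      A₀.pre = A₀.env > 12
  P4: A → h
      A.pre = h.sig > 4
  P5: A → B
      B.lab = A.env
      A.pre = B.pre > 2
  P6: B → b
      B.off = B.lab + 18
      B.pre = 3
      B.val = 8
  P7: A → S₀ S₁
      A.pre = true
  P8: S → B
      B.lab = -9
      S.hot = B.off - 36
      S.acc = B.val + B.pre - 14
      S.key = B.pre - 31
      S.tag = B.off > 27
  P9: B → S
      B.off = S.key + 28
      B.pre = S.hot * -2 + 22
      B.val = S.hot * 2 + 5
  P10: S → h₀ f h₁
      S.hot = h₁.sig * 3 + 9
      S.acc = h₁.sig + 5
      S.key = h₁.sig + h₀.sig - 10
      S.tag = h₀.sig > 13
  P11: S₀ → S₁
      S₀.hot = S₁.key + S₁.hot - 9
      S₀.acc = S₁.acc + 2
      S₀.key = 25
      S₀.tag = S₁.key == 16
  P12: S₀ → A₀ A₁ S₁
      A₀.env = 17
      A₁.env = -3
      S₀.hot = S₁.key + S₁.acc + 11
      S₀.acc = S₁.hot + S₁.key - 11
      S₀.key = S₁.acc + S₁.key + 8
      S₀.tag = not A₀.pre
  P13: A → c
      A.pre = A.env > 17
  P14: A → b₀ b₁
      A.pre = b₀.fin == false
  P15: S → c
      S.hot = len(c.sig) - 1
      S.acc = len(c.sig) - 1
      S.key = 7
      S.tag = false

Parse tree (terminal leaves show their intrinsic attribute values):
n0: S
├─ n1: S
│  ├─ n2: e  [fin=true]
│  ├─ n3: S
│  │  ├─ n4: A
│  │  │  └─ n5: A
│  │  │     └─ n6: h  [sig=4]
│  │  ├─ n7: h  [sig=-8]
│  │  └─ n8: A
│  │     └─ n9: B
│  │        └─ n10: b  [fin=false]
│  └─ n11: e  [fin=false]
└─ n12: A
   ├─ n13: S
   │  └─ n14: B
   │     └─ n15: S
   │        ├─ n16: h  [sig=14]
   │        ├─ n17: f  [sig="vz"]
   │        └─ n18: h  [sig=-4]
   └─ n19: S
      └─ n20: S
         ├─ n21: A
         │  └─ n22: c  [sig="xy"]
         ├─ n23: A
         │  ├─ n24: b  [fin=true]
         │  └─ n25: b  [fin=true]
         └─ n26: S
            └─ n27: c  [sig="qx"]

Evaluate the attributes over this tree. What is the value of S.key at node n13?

-3

1. n2.fin = true  [terminal]
2. n4.env = 12  [12]
3. n5.env = 2  [A₀.env - 10]
4. n6.sig = 4  [terminal]
5. n5.pre = false  [h.sig > 4]
6. n4.pre = false  [A₀.env > 12]
7. n7.sig = -8  [terminal]
8. n8.env = 5  [h.sig + 13]
9. n9.lab = 5  [A.env]
10. n10.fin = false  [terminal]
11. n9.off = 23  [B.lab + 18]
12. n9.pre = 3  [3]
13. n9.val = 8  [8]
14. n8.pre = true  [B.pre > 2]
15. n3.hot = -3  [h.sig + 5]
16. n3.acc = 7  [7]
17. n3.key = 13  [13]
18. n3.tag = false  [A₁.pre == false]
19. n11.fin = false  [terminal]
20. n1.hot = 27  [S₁.hot + 30]
21. n1.acc = -8  [S₁.hot * 2 - 2]
22. n1.key = 12  [12]
23. n1.tag = true  [S₁.hot > -4]
24. n12.env = 13  [S₁.hot + S₁.acc - 6]
25. n14.lab = -9  [-9]
26. n16.sig = 14  [terminal]
27. n17.sig = "vz"  [terminal]
28. n18.sig = -4  [terminal]
29. n15.hot = -3  [h₁.sig * 3 + 9]
30. n15.acc = 1  [h₁.sig + 5]
31. n15.key = 0  [h₁.sig + h₀.sig - 10]
32. n15.tag = true  [h₀.sig > 13]
33. n14.off = 28  [S.key + 28]
34. n14.pre = 28  [S.hot * -2 + 22]
35. n14.val = -1  [S.hot * 2 + 5]
36. n13.hot = -8  [B.off - 36]
37. n13.acc = 13  [B.val + B.pre - 14]
38. n13.key = -3  [B.pre - 31]
39. n13.tag = true  [B.off > 27]
40. n21.env = 17  [17]
41. n22.sig = "xy"  [terminal]
42. n21.pre = false  [A.env > 17]
43. n23.env = -3  [-3]
44. n24.fin = true  [terminal]
45. n25.fin = true  [terminal]
46. n23.pre = false  [b₀.fin == false]
47. n27.sig = "qx"  [terminal]
48. n26.hot = 1  [len(c.sig) - 1]
49. n26.acc = 1  [len(c.sig) - 1]
50. n26.key = 7  [7]
51. n26.tag = false  [false]
52. n20.hot = 19  [S₁.key + S₁.acc + 11]
53. n20.acc = -3  [S₁.hot + S₁.key - 11]
54. n20.key = 16  [S₁.acc + S₁.key + 8]
55. n20.tag = true  [not A₀.pre]
56. n19.hot = 26  [S₁.key + S₁.hot - 9]
57. n19.acc = -1  [S₁.acc + 2]
58. n19.key = 25  [25]
59. n19.tag = true  [S₁.key == 16]
60. n12.pre = true  [true]
61. n0.hot = 27  [S₁.key + 15]
62. n0.acc = -7  [S₁.hot - 34]
63. n0.key = 7  [S₁.acc + S₁.key + 3]
64. n0.tag = false  [A.pre == false]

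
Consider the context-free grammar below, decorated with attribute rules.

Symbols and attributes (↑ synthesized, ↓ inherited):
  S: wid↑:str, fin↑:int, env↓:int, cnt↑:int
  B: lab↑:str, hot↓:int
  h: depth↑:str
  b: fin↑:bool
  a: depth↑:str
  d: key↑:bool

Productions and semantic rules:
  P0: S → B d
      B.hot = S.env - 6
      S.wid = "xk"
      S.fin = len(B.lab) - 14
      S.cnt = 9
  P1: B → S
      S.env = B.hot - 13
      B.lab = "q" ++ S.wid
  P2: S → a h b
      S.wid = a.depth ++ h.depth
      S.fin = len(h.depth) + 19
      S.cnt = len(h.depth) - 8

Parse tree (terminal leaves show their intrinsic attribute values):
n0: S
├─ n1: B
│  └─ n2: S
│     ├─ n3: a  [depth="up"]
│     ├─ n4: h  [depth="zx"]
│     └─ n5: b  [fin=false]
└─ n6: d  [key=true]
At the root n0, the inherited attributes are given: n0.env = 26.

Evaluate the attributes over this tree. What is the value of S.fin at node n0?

1. n0.env = 26  [given at root]
2. n1.hot = 20  [S.env - 6]
3. n2.env = 7  [B.hot - 13]
4. n3.depth = "up"  [terminal]
5. n4.depth = "zx"  [terminal]
6. n5.fin = false  [terminal]
7. n2.wid = "upzx"  [a.depth ++ h.depth]
8. n2.fin = 21  [len(h.depth) + 19]
9. n2.cnt = -6  [len(h.depth) - 8]
10. n1.lab = "qupzx"  ["q" ++ S.wid]
11. n6.key = true  [terminal]
12. n0.wid = "xk"  ["xk"]
13. n0.fin = -9  [len(B.lab) - 14]
14. n0.cnt = 9  [9]

-9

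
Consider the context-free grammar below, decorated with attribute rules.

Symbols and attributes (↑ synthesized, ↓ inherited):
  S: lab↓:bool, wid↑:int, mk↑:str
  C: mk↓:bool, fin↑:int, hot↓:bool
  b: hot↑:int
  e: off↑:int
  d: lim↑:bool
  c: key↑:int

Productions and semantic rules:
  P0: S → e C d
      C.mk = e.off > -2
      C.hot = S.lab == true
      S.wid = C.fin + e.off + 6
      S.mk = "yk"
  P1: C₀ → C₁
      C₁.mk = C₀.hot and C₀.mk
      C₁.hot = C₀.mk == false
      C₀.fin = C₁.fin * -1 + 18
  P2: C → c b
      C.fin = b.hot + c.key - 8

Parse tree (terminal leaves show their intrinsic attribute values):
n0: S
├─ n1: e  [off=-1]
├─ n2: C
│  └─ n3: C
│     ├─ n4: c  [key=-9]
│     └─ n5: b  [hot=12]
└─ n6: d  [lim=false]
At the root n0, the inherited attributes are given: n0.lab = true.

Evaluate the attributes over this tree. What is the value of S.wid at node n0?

1. n0.lab = true  [given at root]
2. n1.off = -1  [terminal]
3. n2.mk = true  [e.off > -2]
4. n2.hot = true  [S.lab == true]
5. n3.mk = true  [C₀.hot and C₀.mk]
6. n3.hot = false  [C₀.mk == false]
7. n4.key = -9  [terminal]
8. n5.hot = 12  [terminal]
9. n3.fin = -5  [b.hot + c.key - 8]
10. n2.fin = 23  [C₁.fin * -1 + 18]
11. n6.lim = false  [terminal]
12. n0.wid = 28  [C.fin + e.off + 6]
13. n0.mk = "yk"  ["yk"]

28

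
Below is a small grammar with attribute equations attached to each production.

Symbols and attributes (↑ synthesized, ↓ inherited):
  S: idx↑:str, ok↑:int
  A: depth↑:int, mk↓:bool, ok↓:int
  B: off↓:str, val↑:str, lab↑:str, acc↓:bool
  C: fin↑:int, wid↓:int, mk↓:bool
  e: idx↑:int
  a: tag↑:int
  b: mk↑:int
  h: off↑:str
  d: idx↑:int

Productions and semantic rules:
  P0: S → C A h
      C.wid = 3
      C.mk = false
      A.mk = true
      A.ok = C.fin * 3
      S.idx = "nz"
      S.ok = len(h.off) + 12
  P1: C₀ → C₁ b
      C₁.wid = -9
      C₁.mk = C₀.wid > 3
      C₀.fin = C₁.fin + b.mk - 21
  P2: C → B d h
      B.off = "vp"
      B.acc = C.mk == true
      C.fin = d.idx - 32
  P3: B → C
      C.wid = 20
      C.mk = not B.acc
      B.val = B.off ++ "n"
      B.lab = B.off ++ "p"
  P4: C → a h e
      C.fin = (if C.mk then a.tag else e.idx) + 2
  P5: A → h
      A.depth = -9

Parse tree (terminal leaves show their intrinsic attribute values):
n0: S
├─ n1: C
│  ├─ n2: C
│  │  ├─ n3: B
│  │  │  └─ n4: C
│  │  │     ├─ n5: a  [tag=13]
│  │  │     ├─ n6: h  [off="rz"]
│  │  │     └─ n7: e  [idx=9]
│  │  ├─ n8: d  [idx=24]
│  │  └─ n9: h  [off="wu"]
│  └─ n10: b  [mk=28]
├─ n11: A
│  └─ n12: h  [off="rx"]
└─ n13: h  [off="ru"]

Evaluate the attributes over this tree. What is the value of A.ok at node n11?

1. n1.wid = 3  [3]
2. n1.mk = false  [false]
3. n2.wid = -9  [-9]
4. n2.mk = false  [C₀.wid > 3]
5. n3.off = "vp"  ["vp"]
6. n3.acc = false  [C.mk == true]
7. n4.wid = 20  [20]
8. n4.mk = true  [not B.acc]
9. n5.tag = 13  [terminal]
10. n6.off = "rz"  [terminal]
11. n7.idx = 9  [terminal]
12. n4.fin = 15  [(if C.mk then a.tag else e.idx) + 2]
13. n3.val = "vpn"  [B.off ++ "n"]
14. n3.lab = "vpp"  [B.off ++ "p"]
15. n8.idx = 24  [terminal]
16. n9.off = "wu"  [terminal]
17. n2.fin = -8  [d.idx - 32]
18. n10.mk = 28  [terminal]
19. n1.fin = -1  [C₁.fin + b.mk - 21]
20. n11.mk = true  [true]
21. n11.ok = -3  [C.fin * 3]
22. n12.off = "rx"  [terminal]
23. n11.depth = -9  [-9]
24. n13.off = "ru"  [terminal]
25. n0.idx = "nz"  ["nz"]
26. n0.ok = 14  [len(h.off) + 12]

-3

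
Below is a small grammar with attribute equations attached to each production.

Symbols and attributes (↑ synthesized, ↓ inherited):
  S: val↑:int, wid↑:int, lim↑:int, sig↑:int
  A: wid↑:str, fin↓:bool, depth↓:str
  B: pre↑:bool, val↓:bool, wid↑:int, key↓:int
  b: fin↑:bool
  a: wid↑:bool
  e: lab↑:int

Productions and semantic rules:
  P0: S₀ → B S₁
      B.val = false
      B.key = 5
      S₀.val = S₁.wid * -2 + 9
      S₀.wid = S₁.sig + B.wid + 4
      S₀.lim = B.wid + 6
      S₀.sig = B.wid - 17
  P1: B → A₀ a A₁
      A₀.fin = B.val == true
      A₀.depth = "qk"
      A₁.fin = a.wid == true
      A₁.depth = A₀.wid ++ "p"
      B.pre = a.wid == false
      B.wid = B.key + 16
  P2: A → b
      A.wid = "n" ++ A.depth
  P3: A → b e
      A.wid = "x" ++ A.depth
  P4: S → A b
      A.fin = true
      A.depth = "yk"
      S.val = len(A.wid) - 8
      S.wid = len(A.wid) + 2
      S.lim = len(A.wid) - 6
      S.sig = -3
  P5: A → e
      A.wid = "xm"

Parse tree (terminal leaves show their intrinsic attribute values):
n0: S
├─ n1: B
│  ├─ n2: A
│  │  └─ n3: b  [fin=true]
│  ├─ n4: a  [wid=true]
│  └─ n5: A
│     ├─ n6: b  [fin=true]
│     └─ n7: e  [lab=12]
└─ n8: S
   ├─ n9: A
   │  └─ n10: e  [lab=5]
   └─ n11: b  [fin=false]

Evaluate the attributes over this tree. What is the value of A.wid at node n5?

1. n1.val = false  [false]
2. n1.key = 5  [5]
3. n2.fin = false  [B.val == true]
4. n2.depth = "qk"  ["qk"]
5. n3.fin = true  [terminal]
6. n2.wid = "nqk"  ["n" ++ A.depth]
7. n4.wid = true  [terminal]
8. n5.fin = true  [a.wid == true]
9. n5.depth = "nqkp"  [A₀.wid ++ "p"]
10. n6.fin = true  [terminal]
11. n7.lab = 12  [terminal]
12. n5.wid = "xnqkp"  ["x" ++ A.depth]
13. n1.pre = false  [a.wid == false]
14. n1.wid = 21  [B.key + 16]
15. n9.fin = true  [true]
16. n9.depth = "yk"  ["yk"]
17. n10.lab = 5  [terminal]
18. n9.wid = "xm"  ["xm"]
19. n11.fin = false  [terminal]
20. n8.val = -6  [len(A.wid) - 8]
21. n8.wid = 4  [len(A.wid) + 2]
22. n8.lim = -4  [len(A.wid) - 6]
23. n8.sig = -3  [-3]
24. n0.val = 1  [S₁.wid * -2 + 9]
25. n0.wid = 22  [S₁.sig + B.wid + 4]
26. n0.lim = 27  [B.wid + 6]
27. n0.sig = 4  [B.wid - 17]

"xnqkp"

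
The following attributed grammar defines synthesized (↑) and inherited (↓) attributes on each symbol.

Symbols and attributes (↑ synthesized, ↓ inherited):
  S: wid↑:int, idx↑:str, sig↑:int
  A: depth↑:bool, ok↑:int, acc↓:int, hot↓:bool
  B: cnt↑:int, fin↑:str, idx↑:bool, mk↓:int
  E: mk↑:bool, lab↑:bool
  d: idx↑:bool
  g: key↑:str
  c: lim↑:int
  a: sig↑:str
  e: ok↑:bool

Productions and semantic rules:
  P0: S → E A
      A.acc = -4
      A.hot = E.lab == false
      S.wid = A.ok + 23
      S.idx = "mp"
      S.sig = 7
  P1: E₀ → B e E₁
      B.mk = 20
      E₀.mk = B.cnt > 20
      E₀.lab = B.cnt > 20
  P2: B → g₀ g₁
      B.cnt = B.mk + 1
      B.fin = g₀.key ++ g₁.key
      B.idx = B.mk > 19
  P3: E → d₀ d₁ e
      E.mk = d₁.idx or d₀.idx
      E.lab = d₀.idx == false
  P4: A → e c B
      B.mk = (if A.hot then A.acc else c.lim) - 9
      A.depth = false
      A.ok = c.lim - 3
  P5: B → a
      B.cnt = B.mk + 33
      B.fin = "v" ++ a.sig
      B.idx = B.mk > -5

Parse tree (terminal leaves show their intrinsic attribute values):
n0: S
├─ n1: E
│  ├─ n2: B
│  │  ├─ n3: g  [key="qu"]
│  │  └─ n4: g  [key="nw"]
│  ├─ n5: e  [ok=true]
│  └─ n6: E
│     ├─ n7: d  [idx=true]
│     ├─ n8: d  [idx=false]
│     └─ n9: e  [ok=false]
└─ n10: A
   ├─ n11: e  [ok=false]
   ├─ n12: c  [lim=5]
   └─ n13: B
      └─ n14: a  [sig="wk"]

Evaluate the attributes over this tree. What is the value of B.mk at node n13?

1. n2.mk = 20  [20]
2. n3.key = "qu"  [terminal]
3. n4.key = "nw"  [terminal]
4. n2.cnt = 21  [B.mk + 1]
5. n2.fin = "qunw"  [g₀.key ++ g₁.key]
6. n2.idx = true  [B.mk > 19]
7. n5.ok = true  [terminal]
8. n7.idx = true  [terminal]
9. n8.idx = false  [terminal]
10. n9.ok = false  [terminal]
11. n6.mk = true  [d₁.idx or d₀.idx]
12. n6.lab = false  [d₀.idx == false]
13. n1.mk = true  [B.cnt > 20]
14. n1.lab = true  [B.cnt > 20]
15. n10.acc = -4  [-4]
16. n10.hot = false  [E.lab == false]
17. n11.ok = false  [terminal]
18. n12.lim = 5  [terminal]
19. n13.mk = -4  [(if A.hot then A.acc else c.lim) - 9]
20. n14.sig = "wk"  [terminal]
21. n13.cnt = 29  [B.mk + 33]
22. n13.fin = "vwk"  ["v" ++ a.sig]
23. n13.idx = true  [B.mk > -5]
24. n10.depth = false  [false]
25. n10.ok = 2  [c.lim - 3]
26. n0.wid = 25  [A.ok + 23]
27. n0.idx = "mp"  ["mp"]
28. n0.sig = 7  [7]

-4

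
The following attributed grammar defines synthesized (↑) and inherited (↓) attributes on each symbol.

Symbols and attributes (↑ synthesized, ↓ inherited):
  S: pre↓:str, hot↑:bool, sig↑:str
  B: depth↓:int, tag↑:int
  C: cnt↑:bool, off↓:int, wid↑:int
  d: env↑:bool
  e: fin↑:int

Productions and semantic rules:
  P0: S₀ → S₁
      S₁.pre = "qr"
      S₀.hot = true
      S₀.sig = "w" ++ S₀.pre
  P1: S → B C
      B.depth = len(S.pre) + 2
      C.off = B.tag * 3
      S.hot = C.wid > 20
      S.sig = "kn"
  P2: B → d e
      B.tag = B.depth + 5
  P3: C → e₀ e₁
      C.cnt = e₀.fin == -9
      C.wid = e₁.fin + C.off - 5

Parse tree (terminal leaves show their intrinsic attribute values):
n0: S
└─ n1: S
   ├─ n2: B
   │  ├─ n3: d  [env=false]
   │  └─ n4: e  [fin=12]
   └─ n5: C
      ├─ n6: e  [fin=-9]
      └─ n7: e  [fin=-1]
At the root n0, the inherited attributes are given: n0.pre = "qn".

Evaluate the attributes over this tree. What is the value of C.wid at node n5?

1. n0.pre = "qn"  [given at root]
2. n1.pre = "qr"  ["qr"]
3. n2.depth = 4  [len(S.pre) + 2]
4. n3.env = false  [terminal]
5. n4.fin = 12  [terminal]
6. n2.tag = 9  [B.depth + 5]
7. n5.off = 27  [B.tag * 3]
8. n6.fin = -9  [terminal]
9. n7.fin = -1  [terminal]
10. n5.cnt = true  [e₀.fin == -9]
11. n5.wid = 21  [e₁.fin + C.off - 5]
12. n1.hot = true  [C.wid > 20]
13. n1.sig = "kn"  ["kn"]
14. n0.hot = true  [true]
15. n0.sig = "wqn"  ["w" ++ S₀.pre]

21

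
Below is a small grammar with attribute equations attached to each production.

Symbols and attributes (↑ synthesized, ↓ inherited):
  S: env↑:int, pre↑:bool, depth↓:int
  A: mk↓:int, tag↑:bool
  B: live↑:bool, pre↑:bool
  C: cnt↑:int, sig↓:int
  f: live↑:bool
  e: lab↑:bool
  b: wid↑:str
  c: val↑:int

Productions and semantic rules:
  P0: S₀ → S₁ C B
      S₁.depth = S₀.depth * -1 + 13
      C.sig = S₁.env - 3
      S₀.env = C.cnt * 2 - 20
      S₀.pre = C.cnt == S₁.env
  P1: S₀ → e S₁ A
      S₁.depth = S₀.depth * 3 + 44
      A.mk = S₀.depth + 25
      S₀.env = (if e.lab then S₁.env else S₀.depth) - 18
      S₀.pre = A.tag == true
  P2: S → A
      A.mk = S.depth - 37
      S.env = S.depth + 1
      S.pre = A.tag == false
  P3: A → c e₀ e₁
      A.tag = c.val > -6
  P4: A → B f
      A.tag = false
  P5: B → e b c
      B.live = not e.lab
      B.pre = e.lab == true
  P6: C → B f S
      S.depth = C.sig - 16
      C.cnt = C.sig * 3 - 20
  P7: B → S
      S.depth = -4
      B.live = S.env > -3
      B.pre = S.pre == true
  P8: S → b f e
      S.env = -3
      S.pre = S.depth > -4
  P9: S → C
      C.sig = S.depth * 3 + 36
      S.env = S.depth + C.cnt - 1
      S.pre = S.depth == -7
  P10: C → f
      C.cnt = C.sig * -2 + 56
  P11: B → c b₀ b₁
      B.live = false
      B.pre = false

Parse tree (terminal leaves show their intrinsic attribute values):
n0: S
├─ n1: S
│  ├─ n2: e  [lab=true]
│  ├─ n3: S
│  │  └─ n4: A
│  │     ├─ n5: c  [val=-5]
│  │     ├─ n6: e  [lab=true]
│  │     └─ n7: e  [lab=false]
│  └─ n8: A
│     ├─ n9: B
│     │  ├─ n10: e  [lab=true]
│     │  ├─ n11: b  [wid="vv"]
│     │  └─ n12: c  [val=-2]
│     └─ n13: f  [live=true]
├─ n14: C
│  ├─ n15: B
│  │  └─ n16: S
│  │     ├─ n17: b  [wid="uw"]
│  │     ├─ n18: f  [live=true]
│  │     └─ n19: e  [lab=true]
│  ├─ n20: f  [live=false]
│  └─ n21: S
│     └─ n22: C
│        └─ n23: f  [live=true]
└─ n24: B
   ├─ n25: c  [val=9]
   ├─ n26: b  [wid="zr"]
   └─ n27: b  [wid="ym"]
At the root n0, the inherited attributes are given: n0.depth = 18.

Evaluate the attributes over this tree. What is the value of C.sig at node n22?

15

1. n0.depth = 18  [given at root]
2. n1.depth = -5  [S₀.depth * -1 + 13]
3. n2.lab = true  [terminal]
4. n3.depth = 29  [S₀.depth * 3 + 44]
5. n4.mk = -8  [S.depth - 37]
6. n5.val = -5  [terminal]
7. n6.lab = true  [terminal]
8. n7.lab = false  [terminal]
9. n4.tag = true  [c.val > -6]
10. n3.env = 30  [S.depth + 1]
11. n3.pre = false  [A.tag == false]
12. n8.mk = 20  [S₀.depth + 25]
13. n10.lab = true  [terminal]
14. n11.wid = "vv"  [terminal]
15. n12.val = -2  [terminal]
16. n9.live = false  [not e.lab]
17. n9.pre = true  [e.lab == true]
18. n13.live = true  [terminal]
19. n8.tag = false  [false]
20. n1.env = 12  [(if e.lab then S₁.env else S₀.depth) - 18]
21. n1.pre = false  [A.tag == true]
22. n14.sig = 9  [S₁.env - 3]
23. n16.depth = -4  [-4]
24. n17.wid = "uw"  [terminal]
25. n18.live = true  [terminal]
26. n19.lab = true  [terminal]
27. n16.env = -3  [-3]
28. n16.pre = false  [S.depth > -4]
29. n15.live = false  [S.env > -3]
30. n15.pre = false  [S.pre == true]
31. n20.live = false  [terminal]
32. n21.depth = -7  [C.sig - 16]
33. n22.sig = 15  [S.depth * 3 + 36]
34. n23.live = true  [terminal]
35. n22.cnt = 26  [C.sig * -2 + 56]
36. n21.env = 18  [S.depth + C.cnt - 1]
37. n21.pre = true  [S.depth == -7]
38. n14.cnt = 7  [C.sig * 3 - 20]
39. n25.val = 9  [terminal]
40. n26.wid = "zr"  [terminal]
41. n27.wid = "ym"  [terminal]
42. n24.live = false  [false]
43. n24.pre = false  [false]
44. n0.env = -6  [C.cnt * 2 - 20]
45. n0.pre = false  [C.cnt == S₁.env]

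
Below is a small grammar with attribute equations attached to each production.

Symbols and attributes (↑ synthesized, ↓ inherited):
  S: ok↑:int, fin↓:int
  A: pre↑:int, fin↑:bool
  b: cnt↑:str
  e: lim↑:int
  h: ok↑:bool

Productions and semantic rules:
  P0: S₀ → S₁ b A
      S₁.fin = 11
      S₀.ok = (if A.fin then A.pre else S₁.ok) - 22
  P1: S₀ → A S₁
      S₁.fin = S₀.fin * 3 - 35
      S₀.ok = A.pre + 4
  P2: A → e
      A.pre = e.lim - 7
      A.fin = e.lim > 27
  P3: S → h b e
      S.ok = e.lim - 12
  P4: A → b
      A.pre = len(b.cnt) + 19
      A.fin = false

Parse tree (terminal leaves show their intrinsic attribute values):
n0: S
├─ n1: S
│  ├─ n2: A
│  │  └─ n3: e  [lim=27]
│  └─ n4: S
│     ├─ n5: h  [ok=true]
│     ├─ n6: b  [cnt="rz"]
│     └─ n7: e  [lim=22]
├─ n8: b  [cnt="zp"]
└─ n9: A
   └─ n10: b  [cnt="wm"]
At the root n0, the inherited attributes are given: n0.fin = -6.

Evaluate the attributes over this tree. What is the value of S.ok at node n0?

1. n0.fin = -6  [given at root]
2. n1.fin = 11  [11]
3. n3.lim = 27  [terminal]
4. n2.pre = 20  [e.lim - 7]
5. n2.fin = false  [e.lim > 27]
6. n4.fin = -2  [S₀.fin * 3 - 35]
7. n5.ok = true  [terminal]
8. n6.cnt = "rz"  [terminal]
9. n7.lim = 22  [terminal]
10. n4.ok = 10  [e.lim - 12]
11. n1.ok = 24  [A.pre + 4]
12. n8.cnt = "zp"  [terminal]
13. n10.cnt = "wm"  [terminal]
14. n9.pre = 21  [len(b.cnt) + 19]
15. n9.fin = false  [false]
16. n0.ok = 2  [(if A.fin then A.pre else S₁.ok) - 22]

2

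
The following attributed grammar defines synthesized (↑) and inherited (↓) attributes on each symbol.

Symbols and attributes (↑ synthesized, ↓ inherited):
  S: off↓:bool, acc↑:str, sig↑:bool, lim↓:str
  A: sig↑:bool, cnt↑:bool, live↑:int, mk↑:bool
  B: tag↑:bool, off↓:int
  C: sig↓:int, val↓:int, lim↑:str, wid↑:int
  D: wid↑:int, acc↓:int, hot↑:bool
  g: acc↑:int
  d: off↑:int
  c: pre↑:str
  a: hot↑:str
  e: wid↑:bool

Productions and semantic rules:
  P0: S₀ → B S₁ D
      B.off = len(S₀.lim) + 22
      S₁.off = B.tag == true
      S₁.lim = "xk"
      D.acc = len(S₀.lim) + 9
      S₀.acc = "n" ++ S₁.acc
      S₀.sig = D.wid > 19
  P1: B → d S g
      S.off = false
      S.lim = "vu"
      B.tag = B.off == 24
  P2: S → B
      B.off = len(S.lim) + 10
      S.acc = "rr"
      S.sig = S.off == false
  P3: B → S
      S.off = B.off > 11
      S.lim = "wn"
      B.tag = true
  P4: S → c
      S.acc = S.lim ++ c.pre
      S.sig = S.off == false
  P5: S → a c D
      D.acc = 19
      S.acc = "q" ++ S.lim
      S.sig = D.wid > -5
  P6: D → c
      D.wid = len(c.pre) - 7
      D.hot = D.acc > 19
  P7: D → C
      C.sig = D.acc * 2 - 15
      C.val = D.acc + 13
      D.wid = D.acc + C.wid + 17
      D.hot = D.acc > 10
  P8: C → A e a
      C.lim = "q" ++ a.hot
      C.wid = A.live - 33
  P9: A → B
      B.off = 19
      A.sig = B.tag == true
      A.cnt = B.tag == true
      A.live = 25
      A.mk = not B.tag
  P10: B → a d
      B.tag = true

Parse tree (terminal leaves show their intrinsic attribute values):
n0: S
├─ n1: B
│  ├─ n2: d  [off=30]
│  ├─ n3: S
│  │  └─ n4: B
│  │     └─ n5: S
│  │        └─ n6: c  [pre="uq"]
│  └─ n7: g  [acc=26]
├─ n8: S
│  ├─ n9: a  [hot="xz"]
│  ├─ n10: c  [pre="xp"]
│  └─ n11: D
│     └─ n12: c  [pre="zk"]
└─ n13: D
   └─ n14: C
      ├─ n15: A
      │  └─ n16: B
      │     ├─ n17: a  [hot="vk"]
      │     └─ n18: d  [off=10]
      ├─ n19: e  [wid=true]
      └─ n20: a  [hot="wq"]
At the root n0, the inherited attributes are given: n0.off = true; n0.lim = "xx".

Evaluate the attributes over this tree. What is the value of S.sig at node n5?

1. n0.off = true  [given at root]
2. n0.lim = "xx"  [given at root]
3. n1.off = 24  [len(S₀.lim) + 22]
4. n2.off = 30  [terminal]
5. n3.off = false  [false]
6. n3.lim = "vu"  ["vu"]
7. n4.off = 12  [len(S.lim) + 10]
8. n5.off = true  [B.off > 11]
9. n5.lim = "wn"  ["wn"]
10. n6.pre = "uq"  [terminal]
11. n5.acc = "wnuq"  [S.lim ++ c.pre]
12. n5.sig = false  [S.off == false]
13. n4.tag = true  [true]
14. n3.acc = "rr"  ["rr"]
15. n3.sig = true  [S.off == false]
16. n7.acc = 26  [terminal]
17. n1.tag = true  [B.off == 24]
18. n8.off = true  [B.tag == true]
19. n8.lim = "xk"  ["xk"]
20. n9.hot = "xz"  [terminal]
21. n10.pre = "xp"  [terminal]
22. n11.acc = 19  [19]
23. n12.pre = "zk"  [terminal]
24. n11.wid = -5  [len(c.pre) - 7]
25. n11.hot = false  [D.acc > 19]
26. n8.acc = "qxk"  ["q" ++ S.lim]
27. n8.sig = false  [D.wid > -5]
28. n13.acc = 11  [len(S₀.lim) + 9]
29. n14.sig = 7  [D.acc * 2 - 15]
30. n14.val = 24  [D.acc + 13]
31. n16.off = 19  [19]
32. n17.hot = "vk"  [terminal]
33. n18.off = 10  [terminal]
34. n16.tag = true  [true]
35. n15.sig = true  [B.tag == true]
36. n15.cnt = true  [B.tag == true]
37. n15.live = 25  [25]
38. n15.mk = false  [not B.tag]
39. n19.wid = true  [terminal]
40. n20.hot = "wq"  [terminal]
41. n14.lim = "qwq"  ["q" ++ a.hot]
42. n14.wid = -8  [A.live - 33]
43. n13.wid = 20  [D.acc + C.wid + 17]
44. n13.hot = true  [D.acc > 10]
45. n0.acc = "nqxk"  ["n" ++ S₁.acc]
46. n0.sig = true  [D.wid > 19]

false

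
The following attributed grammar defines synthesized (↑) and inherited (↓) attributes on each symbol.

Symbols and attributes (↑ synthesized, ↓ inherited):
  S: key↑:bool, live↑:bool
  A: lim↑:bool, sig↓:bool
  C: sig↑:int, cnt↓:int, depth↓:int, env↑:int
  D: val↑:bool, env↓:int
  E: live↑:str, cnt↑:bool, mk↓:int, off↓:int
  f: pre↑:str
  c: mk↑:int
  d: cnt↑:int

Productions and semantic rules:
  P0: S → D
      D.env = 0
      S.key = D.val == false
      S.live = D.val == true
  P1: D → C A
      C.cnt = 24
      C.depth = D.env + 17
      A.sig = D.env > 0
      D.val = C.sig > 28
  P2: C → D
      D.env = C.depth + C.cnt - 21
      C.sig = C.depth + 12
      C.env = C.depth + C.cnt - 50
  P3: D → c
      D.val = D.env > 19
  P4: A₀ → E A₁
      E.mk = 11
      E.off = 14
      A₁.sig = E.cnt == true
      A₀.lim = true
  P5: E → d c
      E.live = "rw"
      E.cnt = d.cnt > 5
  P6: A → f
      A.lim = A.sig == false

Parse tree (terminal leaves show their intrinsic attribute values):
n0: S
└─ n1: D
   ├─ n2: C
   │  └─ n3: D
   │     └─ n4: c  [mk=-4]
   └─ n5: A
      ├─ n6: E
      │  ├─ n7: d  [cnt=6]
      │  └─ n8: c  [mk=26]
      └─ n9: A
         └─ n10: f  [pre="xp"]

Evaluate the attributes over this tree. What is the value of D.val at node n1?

1. n1.env = 0  [0]
2. n2.cnt = 24  [24]
3. n2.depth = 17  [D.env + 17]
4. n3.env = 20  [C.depth + C.cnt - 21]
5. n4.mk = -4  [terminal]
6. n3.val = true  [D.env > 19]
7. n2.sig = 29  [C.depth + 12]
8. n2.env = -9  [C.depth + C.cnt - 50]
9. n5.sig = false  [D.env > 0]
10. n6.mk = 11  [11]
11. n6.off = 14  [14]
12. n7.cnt = 6  [terminal]
13. n8.mk = 26  [terminal]
14. n6.live = "rw"  ["rw"]
15. n6.cnt = true  [d.cnt > 5]
16. n9.sig = true  [E.cnt == true]
17. n10.pre = "xp"  [terminal]
18. n9.lim = false  [A.sig == false]
19. n5.lim = true  [true]
20. n1.val = true  [C.sig > 28]
21. n0.key = false  [D.val == false]
22. n0.live = true  [D.val == true]

true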